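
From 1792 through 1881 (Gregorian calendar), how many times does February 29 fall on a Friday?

Leap years in 1792–1881: 22 of them.
Feb 29 weekday advances by 5 (mod 7) from one leap year to the next four years later (or differs when a century non-leap intervenes).
Leap-day weekdays: 1792:Wed 1796:Mon 1804:Wed 1808:Mon 1812:Sat 1816:Thu 1820:Tue 1824:Sun 1828:Fri✓ 1832:Wed 1836:Mon 1840:Sat 1844:Thu 1848:Tue 1852:Sun 1856:Fri✓ 1860:Wed 1864:Mon 1868:Sat 1872:Thu 1876:Tue 1880:Sun
Friday: 1828, 1856 → 2.

2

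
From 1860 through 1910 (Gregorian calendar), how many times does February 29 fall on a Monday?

3

Leap years in 1860–1910: 12 of them.
Feb 29 weekday advances by 5 (mod 7) from one leap year to the next four years later (or differs when a century non-leap intervenes).
Leap-day weekdays: 1860:Wed 1864:Mon✓ 1868:Sat 1872:Thu 1876:Tue 1880:Sun 1884:Fri 1888:Wed 1892:Mon✓ 1896:Sat 1904:Mon✓ 1908:Sat
Monday: 1864, 1892, 1904 → 3.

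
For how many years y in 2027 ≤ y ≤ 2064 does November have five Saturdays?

11

November has 30 days; it has five Saturdays when Saturday falls among the first (month-length − 28) days — i.e. when November 1 is one of Saturday/Friday.
November 1 by year: 2027:Mon 2028:Wed 2029:Thu 2030:Fri✓ 2031:Sat✓ 2032:Mon 2033:Tue 2034:Wed 2035:Thu 2036:Sat✓ 2037:Sun 2038:Mon 2039:Tue 2040:Thu 2041:Fri✓ …(8 more)… 2050:Tue 2051:Wed 2052:Fri✓ 2053:Sat✓ 2054:Sun 2055:Mon 2056:Wed 2057:Thu 2058:Fri✓ 2059:Sat✓ 2060:Mon 2061:Tue 2062:Wed 2063:Thu 2064:Sat✓
Years with five Saturdays: 2030, 2031, 2036, 2041, 2042, 2047, 2052, 2053, 2058, 2059, 2064 → 11.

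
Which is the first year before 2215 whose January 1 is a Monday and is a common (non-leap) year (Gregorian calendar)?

2210

Jan 1 advances by 2 weekdays after a leap year and by 1 after a common year.
2215: Jan 1 is Sunday.
2214: Saturday
2213: Friday
2212: Wednesday (leap)
2211: Tuesday
2210: Monday
2210 begins on a Monday and is a common year.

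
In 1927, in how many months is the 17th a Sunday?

Check the 17th of each month of 1927: Jan 17: Mon, Feb 17: Thu, Mar 17: Thu, Apr 17: Sun, May 17: Tue, Jun 17: Fri, Jul 17: Sun, Aug 17: Wed, Sep 17: Sat, Oct 17: Mon, Nov 17: Thu, Dec 17: Sat.
Sunday occurs in April, July — 2 months.

2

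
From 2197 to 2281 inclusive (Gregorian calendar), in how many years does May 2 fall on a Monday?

Track May 2's weekday year by year (advancing +1, or +2 across a Feb 29):
  2197: Tue  2198: Wed (+1)  2199: Thu (+1)  2200: Fri (+1)  2201: Sat (+1)
  2202: Sun (+1)  2203: Mon (+1) ✓  2204: Wed (+2)  2205: Thu (+1)  2206: Fri (+1)
  2207: Sat (+1)  2208: Mon (+2) ✓  2209: Tue (+1)  2210: Wed (+1)  … (57 more years) …
  2268: Sat (+2)  2269: Sun (+1)  2270: Mon (+1) ✓  2271: Tue (+1)  2272: Thu (+2)
  2273: Fri (+1)  2274: Sat (+1)  2275: Sun (+1)  2276: Tue (+2)  2277: Wed (+1)
  2278: Thu (+1)  2279: Fri (+1)  2280: Sun (+2)  2281: Mon (+1) ✓
Monday years: 2203, 2208, 2214, 2225, 2231, 2236, 2242, 2253, 2259, 2264, 2270, 2281 — 12 in total.

12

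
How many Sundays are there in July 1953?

July 1953 has 31 days and begins on Wednesday.
The first Sunday is July 5.
Sundays fall on 5, 12, 19, 26 — that's 4.

4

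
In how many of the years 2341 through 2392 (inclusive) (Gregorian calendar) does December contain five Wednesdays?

23

December has 31 days; it has five Wednesdays when Wednesday falls among the first (month-length − 28) days — i.e. when December 1 is one of Wednesday/Tuesday/Monday.
December 1 by year: 2341:Mon✓ 2342:Tue✓ 2343:Wed✓ 2344:Fri 2345:Sat 2346:Sun 2347:Mon✓ 2348:Wed✓ 2349:Thu 2350:Fri 2351:Sat 2352:Mon✓ 2353:Tue✓ 2354:Wed✓ 2355:Thu …(22 more)… 2378:Fri 2379:Sat 2380:Mon✓ 2381:Tue✓ 2382:Wed✓ 2383:Thu 2384:Sat 2385:Sun 2386:Mon✓ 2387:Tue✓ 2388:Thu 2389:Fri 2390:Sat 2391:Sun 2392:Tue✓
Years with five Wednesdays: 2341, 2342, 2343, 2347, 2348, 2352, 2353, 2354, 2358, 2359, 2364, 2365, 2369, 2370, 2371, 2375, 2376, 2380, 2381, 2382, 2386, 2387, 2392 → 23.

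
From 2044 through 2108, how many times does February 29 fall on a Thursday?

2

Leap years in 2044–2108: 16 of them.
Feb 29 weekday advances by 5 (mod 7) from one leap year to the next four years later (or differs when a century non-leap intervenes).
Leap-day weekdays: 2044:Mon 2048:Sat 2052:Thu✓ 2056:Tue 2060:Sun 2064:Fri 2068:Wed 2072:Mon 2076:Sat 2080:Thu✓ 2084:Tue 2088:Sun 2092:Fri 2096:Wed 2104:Fri 2108:Wed
Thursday: 2052, 2080 → 2.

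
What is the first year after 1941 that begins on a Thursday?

Jan 1 advances by 2 weekdays after a leap year and by 1 after a common year.
1941: Jan 1 is Wednesday.
1942: Thursday
1942 begins on a Thursday

1942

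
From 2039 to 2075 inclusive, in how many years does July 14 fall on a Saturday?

Track July 14's weekday year by year (advancing +1, or +2 across a Feb 29):
  2039: Thu  2040: Sat (+2) ✓  2041: Sun (+1)  2042: Mon (+1)  2043: Tue (+1)
  2044: Thu (+2)  2045: Fri (+1)  2046: Sat (+1) ✓  2047: Sun (+1)  2048: Tue (+2)
  2049: Wed (+1)  2050: Thu (+1)  2051: Fri (+1)  2052: Sun (+2)  … (9 more years) …
  2062: Fri (+1)  2063: Sat (+1) ✓  2064: Mon (+2)  2065: Tue (+1)  2066: Wed (+1)
  2067: Thu (+1)  2068: Sat (+2) ✓  2069: Sun (+1)  2070: Mon (+1)  2071: Tue (+1)
  2072: Thu (+2)  2073: Fri (+1)  2074: Sat (+1) ✓  2075: Sun (+1)
Saturday years: 2040, 2046, 2057, 2063, 2068, 2074 — 6 in total.

6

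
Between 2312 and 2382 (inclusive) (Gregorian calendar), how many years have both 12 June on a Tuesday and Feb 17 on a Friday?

Check each year's weekday for 12 June and Feb 17:
  2312: Wed/Sat  2313: Thu/Mon  2314: Fri/Tue  2315: Sat/Wed  2316: Mon/Thu  2317: Tue/Sat  2318: Wed/Sun  2319: Thu/Mon  2320: Sat/Tue  2321: Sun/Thu  2322: Mon/Fri  2323: Tue/Sat  2324: Thu/Sun  2325: Fri/Tue  …(43 more)…  2369: Thu/Mon  2370: Fri/Tue  2371: Sat/Wed  2372: Mon/Thu  2373: Tue/Sat  2374: Wed/Sun  2375: Thu/Mon  2376: Sat/Tue  2377: Sun/Thu  2378: Mon/Fri  2379: Tue/Sat  2380: Thu/Sun  2381: Fri/Tue  2382: Sat/Wed
Both conditions hold in: 2328, 2356 — 2.

2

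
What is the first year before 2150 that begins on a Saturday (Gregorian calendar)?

2146

Jan 1 advances by 2 weekdays after a leap year and by 1 after a common year.
2150: Jan 1 is Thursday.
2149: Wednesday
2148: Monday (leap)
2147: Sunday
2146: Saturday
2146 begins on a Saturday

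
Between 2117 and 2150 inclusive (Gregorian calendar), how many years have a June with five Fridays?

9

June has 30 days; it has five Fridays when Friday falls among the first (month-length − 28) days — i.e. when June 1 is one of Friday/Thursday.
June 1 by year: 2117:Tue 2118:Wed 2119:Thu✓ 2120:Sat 2121:Sun 2122:Mon 2123:Tue 2124:Thu✓ 2125:Fri✓ 2126:Sat 2127:Sun 2128:Tue 2129:Wed 2130:Thu✓ 2131:Fri✓ …(4 more)… 2136:Fri✓ 2137:Sat 2138:Sun 2139:Mon 2140:Wed 2141:Thu✓ 2142:Fri✓ 2143:Sat 2144:Mon 2145:Tue 2146:Wed 2147:Thu✓ 2148:Sat 2149:Sun 2150:Mon
Years with five Fridays: 2119, 2124, 2125, 2130, 2131, 2136, 2141, 2142, 2147 → 9.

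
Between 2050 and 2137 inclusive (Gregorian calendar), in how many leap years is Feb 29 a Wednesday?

4

Leap years in 2050–2137: 21 of them.
Feb 29 weekday advances by 5 (mod 7) from one leap year to the next four years later (or differs when a century non-leap intervenes).
Leap-day weekdays: 2052:Thu 2056:Tue 2060:Sun 2064:Fri 2068:Wed✓ 2072:Mon 2076:Sat 2080:Thu 2084:Tue 2088:Sun 2092:Fri 2096:Wed✓ 2104:Fri 2108:Wed✓ 2112:Mon 2116:Sat 2120:Thu 2124:Tue 2128:Sun 2132:Fri 2136:Wed✓
Wednesday: 2068, 2096, 2108, 2136 → 4.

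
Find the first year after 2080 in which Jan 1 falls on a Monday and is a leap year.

2120

Jan 1 advances by 2 weekdays after a leap year and by 1 after a common year.
2080: Jan 1 is Monday (leap).
2081: Wednesday
2082: Thursday
2083: Friday
2084: Saturday (leap)
2085: Monday
2086: Tuesday
2087: Wednesday
2088: Thursday (leap)
2089: Saturday
2090: Sunday
2091: Monday
2092: Tuesday (leap)
2093: Thursday
2094: Friday
2095: Saturday
2096: Sunday (leap)
2097: Tuesday
2098: Wednesday
2099: Thursday
2100: Friday
2101: Saturday
2102: Sunday
2103: Monday
2104: Tuesday (leap)
2105: Thursday
2106: Friday
2107: Saturday
2108: Sunday (leap)
2109: Tuesday
2110: Wednesday
2111: Thursday
2112: Friday (leap)
2113: Sunday
2114: Monday
2115: Tuesday
2116: Wednesday (leap)
2117: Friday
2118: Saturday
2119: Sunday
2120: Monday (leap)
2120 begins on a Monday and is a leap year.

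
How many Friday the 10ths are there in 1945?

Check the 10th of each month of 1945: Jan 10: Wed, Feb 10: Sat, Mar 10: Sat, Apr 10: Tue, May 10: Thu, Jun 10: Sun, Jul 10: Tue, Aug 10: Fri, Sep 10: Mon, Oct 10: Wed, Nov 10: Sat, Dec 10: Mon.
Friday occurs in August — 1 month.

1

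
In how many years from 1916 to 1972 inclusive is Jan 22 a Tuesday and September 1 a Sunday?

Check each year's weekday for Jan 22 and September 1:
  1916: Sat/Fri  1917: Mon/Sat  1918: Tue/Sun ✓  1919: Wed/Mon  1920: Thu/Wed  1921: Sat/Thu  1922: Sun/Fri  1923: Mon/Sat  1924: Tue/Mon  1925: Thu/Tue  1926: Fri/Wed  1927: Sat/Thu  1928: Sun/Sat  1929: Tue/Sun ✓  …(29 more)…  1959: Thu/Tue  1960: Fri/Thu  1961: Sun/Fri  1962: Mon/Sat  1963: Tue/Sun ✓  1964: Wed/Tue  1965: Fri/Wed  1966: Sat/Thu  1967: Sun/Fri  1968: Mon/Sun  1969: Wed/Mon  1970: Thu/Tue  1971: Fri/Wed  1972: Sat/Fri
Both conditions hold in: 1918, 1929, 1935, 1946, 1957, 1963 — 6.

6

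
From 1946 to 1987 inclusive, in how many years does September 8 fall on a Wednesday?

Track September 8's weekday year by year (advancing +1, or +2 across a Feb 29):
  1946: Sun  1947: Mon (+1)  1948: Wed (+2) ✓  1949: Thu (+1)  1950: Fri (+1)
  1951: Sat (+1)  1952: Mon (+2)  1953: Tue (+1)  1954: Wed (+1) ✓  1955: Thu (+1)
  1956: Sat (+2)  1957: Sun (+1)  1958: Mon (+1)  1959: Tue (+1)  … (14 more years) …
  1974: Sun (+1)  1975: Mon (+1)  1976: Wed (+2) ✓  1977: Thu (+1)  1978: Fri (+1)
  1979: Sat (+1)  1980: Mon (+2)  1981: Tue (+1)  1982: Wed (+1) ✓  1983: Thu (+1)
  1984: Sat (+2)  1985: Sun (+1)  1986: Mon (+1)  1987: Tue (+1)
Wednesday years: 1948, 1954, 1965, 1971, 1976, 1982 — 6 in total.

6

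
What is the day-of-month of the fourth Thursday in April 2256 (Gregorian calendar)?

April 1, 2256 is a Tuesday, so the first Thursday is the 3rd.
The fourth Thursday is 3 + 21 = 24.

24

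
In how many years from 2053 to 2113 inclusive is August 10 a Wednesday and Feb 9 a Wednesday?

7

Check each year's weekday for August 10 and Feb 9:
  2053: Sun/Sun  2054: Mon/Mon  2055: Tue/Tue  2056: Thu/Wed  2057: Fri/Fri  2058: Sat/Sat  2059: Sun/Sun  2060: Tue/Mon  2061: Wed/Wed ✓  2062: Thu/Thu  2063: Fri/Fri  2064: Sun/Sat  2065: Mon/Mon  2066: Tue/Tue  …(33 more)…  2100: Tue/Tue  2101: Wed/Wed ✓  2102: Thu/Thu  2103: Fri/Fri  2104: Sun/Sat  2105: Mon/Mon  2106: Tue/Tue  2107: Wed/Wed ✓  2108: Fri/Thu  2109: Sat/Sat  2110: Sun/Sun  2111: Mon/Mon  2112: Wed/Tue  2113: Thu/Thu
Both conditions hold in: 2061, 2067, 2078, 2089, 2095, 2101, 2107 — 7.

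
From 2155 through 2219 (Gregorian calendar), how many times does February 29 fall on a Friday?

2

Leap years in 2155–2219: 15 of them.
Feb 29 weekday advances by 5 (mod 7) from one leap year to the next four years later (or differs when a century non-leap intervenes).
Leap-day weekdays: 2156:Sun 2160:Fri✓ 2164:Wed 2168:Mon 2172:Sat 2176:Thu 2180:Tue 2184:Sun 2188:Fri✓ 2192:Wed 2196:Mon 2204:Wed 2208:Mon 2212:Sat 2216:Thu
Friday: 2160, 2188 → 2.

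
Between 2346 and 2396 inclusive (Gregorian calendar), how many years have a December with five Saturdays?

December has 31 days; it has five Saturdays when Saturday falls among the first (month-length − 28) days — i.e. when December 1 is one of Saturday/Friday/Thursday.
December 1 by year: 2346:Sun 2347:Mon 2348:Wed 2349:Thu✓ 2350:Fri✓ 2351:Sat✓ 2352:Mon 2353:Tue 2354:Wed 2355:Thu✓ 2356:Sat✓ 2357:Sun 2358:Mon 2359:Tue 2360:Thu✓ …(21 more)… 2382:Wed 2383:Thu✓ 2384:Sat✓ 2385:Sun 2386:Mon 2387:Tue 2388:Thu✓ 2389:Fri✓ 2390:Sat✓ 2391:Sun 2392:Tue 2393:Wed 2394:Thu✓ 2395:Fri✓ 2396:Sun
Years with five Saturdays: 2349, 2350, 2351, 2355, 2356, 2360, 2361, 2362, 2366, 2367, 2372, 2373, 2377, 2378, 2379, 2383, 2384, 2388, 2389, 2390, 2394, 2395 → 22.

22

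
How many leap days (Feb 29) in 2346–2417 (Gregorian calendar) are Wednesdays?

3

Leap years in 2346–2417: 18 of them.
Feb 29 weekday advances by 5 (mod 7) from one leap year to the next four years later (or differs when a century non-leap intervenes).
Leap-day weekdays: 2348:Sun 2352:Fri 2356:Wed✓ 2360:Mon 2364:Sat 2368:Thu 2372:Tue 2376:Sun 2380:Fri 2384:Wed✓ 2388:Mon 2392:Sat 2396:Thu 2400:Tue 2404:Sun 2408:Fri 2412:Wed✓ 2416:Mon
Wednesday: 2356, 2384, 2412 → 3.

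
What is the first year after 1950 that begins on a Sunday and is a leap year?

Jan 1 advances by 2 weekdays after a leap year and by 1 after a common year.
1950: Jan 1 is Sunday.
1951: Monday
1952: Tuesday (leap)
1953: Thursday
1954: Friday
1955: Saturday
1956: Sunday (leap)
1956 begins on a Sunday and is a leap year.

1956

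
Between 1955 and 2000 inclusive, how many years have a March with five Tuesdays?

20

March has 31 days; it has five Tuesdays when Tuesday falls among the first (month-length − 28) days — i.e. when March 1 is one of Tuesday/Monday/Sunday.
March 1 by year: 1955:Tue✓ 1956:Thu 1957:Fri 1958:Sat 1959:Sun✓ 1960:Tue✓ 1961:Wed 1962:Thu 1963:Fri 1964:Sun✓ 1965:Mon✓ 1966:Tue✓ 1967:Wed 1968:Fri 1969:Sat …(16 more)… 1986:Sat 1987:Sun✓ 1988:Tue✓ 1989:Wed 1990:Thu 1991:Fri 1992:Sun✓ 1993:Mon✓ 1994:Tue✓ 1995:Wed 1996:Fri 1997:Sat 1998:Sun✓ 1999:Mon✓ 2000:Wed
Years with five Tuesdays: 1955, 1959, 1960, 1964, 1965, 1966, 1970, 1971, 1976, 1977, 1981, 1982, 1983, 1987, 1988, 1992, 1993, 1994, 1998, 1999 → 20.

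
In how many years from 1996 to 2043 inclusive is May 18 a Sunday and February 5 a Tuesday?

2

Check each year's weekday for May 18 and February 5:
  1996: Sat/Mon  1997: Sun/Wed  1998: Mon/Thu  1999: Tue/Fri  2000: Thu/Sat  2001: Fri/Mon  2002: Sat/Tue  2003: Sun/Wed  2004: Tue/Thu  2005: Wed/Sat  2006: Thu/Sun  2007: Fri/Mon  2008: Sun/Tue ✓  2009: Mon/Thu  …(20 more)…  2030: Sat/Tue  2031: Sun/Wed  2032: Tue/Thu  2033: Wed/Sat  2034: Thu/Sun  2035: Fri/Mon  2036: Sun/Tue ✓  2037: Mon/Thu  2038: Tue/Fri  2039: Wed/Sat  2040: Fri/Sun  2041: Sat/Tue  2042: Sun/Wed  2043: Mon/Thu
Both conditions hold in: 2008, 2036 — 2.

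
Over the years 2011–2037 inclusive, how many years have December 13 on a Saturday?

Track December 13's weekday year by year (advancing +1, or +2 across a Feb 29):
  2011: Tue  2012: Thu (+2)  2013: Fri (+1)  2014: Sat (+1) ✓  2015: Sun (+1)
  2016: Tue (+2)  2017: Wed (+1)  2018: Thu (+1)  2019: Fri (+1)  2020: Sun (+2)
  2021: Mon (+1)  2022: Tue (+1)  2023: Wed (+1)  2024: Fri (+2)  2025: Sat (+1) ✓
  2026: Sun (+1)  2027: Mon (+1)  2028: Wed (+2)  2029: Thu (+1)  2030: Fri (+1)
  2031: Sat (+1) ✓  2032: Mon (+2)  2033: Tue (+1)  2034: Wed (+1)  2035: Thu (+1)
  2036: Sat (+2) ✓  2037: Sun (+1)
Saturday years: 2014, 2025, 2031, 2036 — 4 in total.

4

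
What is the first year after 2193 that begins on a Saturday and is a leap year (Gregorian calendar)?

Jan 1 advances by 2 weekdays after a leap year and by 1 after a common year.
2193: Jan 1 is Tuesday.
2194: Wednesday
2195: Thursday
2196: Friday (leap)
2197: Sunday
2198: Monday
2199: Tuesday
2200: Wednesday
2201: Thursday
2202: Friday
2203: Saturday
2204: Sunday (leap)
2205: Tuesday
2206: Wednesday
2207: Thursday
2208: Friday (leap)
2209: Sunday
2210: Monday
2211: Tuesday
2212: Wednesday (leap)
2213: Friday
2214: Saturday
2215: Sunday
2216: Monday (leap)
2217: Wednesday
2218: Thursday
2219: Friday
2220: Saturday (leap)
2220 begins on a Saturday and is a leap year.

2220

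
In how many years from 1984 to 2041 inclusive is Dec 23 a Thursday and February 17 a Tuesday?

Check each year's weekday for Dec 23 and February 17:
  1984: Sun/Fri  1985: Mon/Sun  1986: Tue/Mon  1987: Wed/Tue  1988: Fri/Wed  1989: Sat/Fri  1990: Sun/Sat  1991: Mon/Sun  1992: Wed/Mon  1993: Thu/Wed  1994: Fri/Thu  1995: Sat/Fri  1996: Mon/Sat  1997: Tue/Mon  …(30 more)…  2028: Sat/Thu  2029: Sun/Sat  2030: Mon/Sun  2031: Tue/Mon  2032: Thu/Tue ✓  2033: Fri/Thu  2034: Sat/Fri  2035: Sun/Sat  2036: Tue/Sun  2037: Wed/Tue  2038: Thu/Wed  2039: Fri/Thu  2040: Sun/Fri  2041: Mon/Sun
Both conditions hold in: 2004, 2032 — 2.

2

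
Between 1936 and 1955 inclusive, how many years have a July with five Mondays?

July has 31 days; it has five Mondays when Monday falls among the first (month-length − 28) days — i.e. when July 1 is one of Monday/Sunday/Saturday.
July 1 by year: 1936:Wed 1937:Thu 1938:Fri 1939:Sat✓ 1940:Mon✓ 1941:Tue 1942:Wed 1943:Thu 1944:Sat✓ 1945:Sun✓ 1946:Mon✓ 1947:Tue 1948:Thu 1949:Fri 1950:Sat✓ 1951:Sun✓ 1952:Tue 1953:Wed 1954:Thu 1955:Fri
Years with five Mondays: 1939, 1940, 1944, 1945, 1946, 1950, 1951 → 7.

7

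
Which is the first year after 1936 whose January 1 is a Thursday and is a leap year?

1948

Jan 1 advances by 2 weekdays after a leap year and by 1 after a common year.
1936: Jan 1 is Wednesday (leap).
1937: Friday
1938: Saturday
1939: Sunday
1940: Monday (leap)
1941: Wednesday
1942: Thursday
1943: Friday
1944: Saturday (leap)
1945: Monday
1946: Tuesday
1947: Wednesday
1948: Thursday (leap)
1948 begins on a Thursday and is a leap year.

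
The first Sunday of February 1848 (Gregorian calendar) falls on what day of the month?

February 1, 1848 is a Tuesday, so the first Sunday is the 6th.
The first Sunday is 6 + 0 = 6.

6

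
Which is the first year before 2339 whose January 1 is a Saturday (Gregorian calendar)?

Jan 1 advances by 2 weekdays after a leap year and by 1 after a common year.
2339: Jan 1 is Sunday.
2338: Saturday
2338 begins on a Saturday

2338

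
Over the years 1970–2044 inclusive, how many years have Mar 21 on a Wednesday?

11

Track Mar 21's weekday year by year (advancing +1, or +2 across a Feb 29):
  1970: Sat  1971: Sun (+1)  1972: Tue (+2)  1973: Wed (+1) ✓  1974: Thu (+1)
  1975: Fri (+1)  1976: Sun (+2)  1977: Mon (+1)  1978: Tue (+1)  1979: Wed (+1) ✓
  1980: Fri (+2)  1981: Sat (+1)  1982: Sun (+1)  1983: Mon (+1)  … (47 more years) …
  2031: Fri (+1)  2032: Sun (+2)  2033: Mon (+1)  2034: Tue (+1)  2035: Wed (+1) ✓
  2036: Fri (+2)  2037: Sat (+1)  2038: Sun (+1)  2039: Mon (+1)  2040: Wed (+2) ✓
  2041: Thu (+1)  2042: Fri (+1)  2043: Sat (+1)  2044: Mon (+2)
Wednesday years: 1973, 1979, 1984, 1990, 2001, 2007, 2012, 2018, 2029, 2035, 2040 — 11 in total.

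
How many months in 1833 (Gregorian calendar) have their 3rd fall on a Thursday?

2

Check the 3rd of each month of 1833: Jan 3: Thu, Feb 3: Sun, Mar 3: Sun, Apr 3: Wed, May 3: Fri, Jun 3: Mon, Jul 3: Wed, Aug 3: Sat, Sep 3: Tue, Oct 3: Thu, Nov 3: Sun, Dec 3: Tue.
Thursday occurs in January, October — 2 months.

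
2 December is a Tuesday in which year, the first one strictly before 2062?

From one year to the next, a fixed date's weekday advances by 1, or by 2 when a Feb 29 lies between the two dates.
2062: December 2 is Saturday.
2061: Friday (−1)
2060: Thursday (−1)
2059: Tuesday (−2)
2 December falls on a Tuesday in 2059.

2059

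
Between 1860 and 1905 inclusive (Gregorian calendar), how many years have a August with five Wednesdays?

21

August has 31 days; it has five Wednesdays when Wednesday falls among the first (month-length − 28) days — i.e. when August 1 is one of Wednesday/Tuesday/Monday.
August 1 by year: 1860:Wed✓ 1861:Thu 1862:Fri 1863:Sat 1864:Mon✓ 1865:Tue✓ 1866:Wed✓ 1867:Thu 1868:Sat 1869:Sun 1870:Mon✓ 1871:Tue✓ 1872:Thu 1873:Fri 1874:Sat …(16 more)… 1891:Sat 1892:Mon✓ 1893:Tue✓ 1894:Wed✓ 1895:Thu 1896:Sat 1897:Sun 1898:Mon✓ 1899:Tue✓ 1900:Wed✓ 1901:Thu 1902:Fri 1903:Sat 1904:Mon✓ 1905:Tue✓
Years with five Wednesdays: 1860, 1864, 1865, 1866, 1870, 1871, 1876, 1877, 1881, 1882, 1883, 1887, 1888, 1892, 1893, 1894, 1898, 1899, 1900, 1904, 1905 → 21.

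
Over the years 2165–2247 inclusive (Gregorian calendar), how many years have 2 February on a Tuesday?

Track 2 February's weekday year by year (advancing +1, or +2 across a Feb 29):
  2165: Sat  2166: Sun (+1)  2167: Mon (+1)  2168: Tue (+1) ✓  2169: Thu (+2)
  2170: Fri (+1)  2171: Sat (+1)  2172: Sun (+1)  2173: Tue (+2) ✓  2174: Wed (+1)
  2175: Thu (+1)  2176: Fri (+1)  2177: Sun (+2)  2178: Mon (+1)  … (55 more years) …
  2234: Sun (+1)  2235: Mon (+1)  2236: Tue (+1) ✓  2237: Thu (+2)  2238: Fri (+1)
  2239: Sat (+1)  2240: Sun (+1)  2241: Tue (+2) ✓  2242: Wed (+1)  2243: Thu (+1)
  2244: Fri (+1)  2245: Sun (+2)  2246: Mon (+1)  2247: Tue (+1) ✓
Tuesday years: 2168, 2173, 2179, 2190, 2196, 2202, 2208, 2213, 2219, 2230, 2236, 2241, 2247 — 13 in total.

13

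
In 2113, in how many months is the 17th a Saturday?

1

Check the 17th of each month of 2113: Jan 17: Tue, Feb 17: Fri, Mar 17: Fri, Apr 17: Mon, May 17: Wed, Jun 17: Sat, Jul 17: Mon, Aug 17: Thu, Sep 17: Sun, Oct 17: Tue, Nov 17: Fri, Dec 17: Sun.
Saturday occurs in June — 1 month.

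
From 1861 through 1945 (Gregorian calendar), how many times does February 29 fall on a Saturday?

Leap years in 1861–1945: 20 of them.
Feb 29 weekday advances by 5 (mod 7) from one leap year to the next four years later (or differs when a century non-leap intervenes).
Leap-day weekdays: 1864:Mon 1868:Sat✓ 1872:Thu 1876:Tue 1880:Sun 1884:Fri 1888:Wed 1892:Mon 1896:Sat✓ 1904:Mon 1908:Sat✓ 1912:Thu 1916:Tue 1920:Sun 1924:Fri 1928:Wed 1932:Mon 1936:Sat✓ 1940:Thu 1944:Tue
Saturday: 1868, 1896, 1908, 1936 → 4.

4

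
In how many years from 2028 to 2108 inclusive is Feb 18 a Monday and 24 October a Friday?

Check each year's weekday for Feb 18 and 24 October:
  2028: Fri/Tue  2029: Sun/Wed  2030: Mon/Thu  2031: Tue/Fri  2032: Wed/Sun  2033: Fri/Mon  2034: Sat/Tue  2035: Sun/Wed  2036: Mon/Fri ✓  2037: Wed/Sat  2038: Thu/Sun  2039: Fri/Mon  2040: Sat/Wed  2041: Mon/Thu  …(53 more)…  2095: Fri/Mon  2096: Sat/Wed  2097: Mon/Thu  2098: Tue/Fri  2099: Wed/Sat  2100: Thu/Sun  2101: Fri/Mon  2102: Sat/Tue  2103: Sun/Wed  2104: Mon/Fri ✓  2105: Wed/Sat  2106: Thu/Sun  2107: Fri/Mon  2108: Sat/Wed
Both conditions hold in: 2036, 2064, 2092, 2104 — 4.

4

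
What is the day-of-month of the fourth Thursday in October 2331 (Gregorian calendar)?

October 1, 2331 is a Thursday, so the first Thursday is the 1st.
The fourth Thursday is 1 + 21 = 22.

22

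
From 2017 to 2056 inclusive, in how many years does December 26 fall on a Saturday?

6

Track December 26's weekday year by year (advancing +1, or +2 across a Feb 29):
  2017: Tue  2018: Wed (+1)  2019: Thu (+1)  2020: Sat (+2) ✓  2021: Sun (+1)
  2022: Mon (+1)  2023: Tue (+1)  2024: Thu (+2)  2025: Fri (+1)  2026: Sat (+1) ✓
  2027: Sun (+1)  2028: Tue (+2)  2029: Wed (+1)  2030: Thu (+1)  … (12 more years) …
  2043: Sat (+1) ✓  2044: Mon (+2)  2045: Tue (+1)  2046: Wed (+1)  2047: Thu (+1)
  2048: Sat (+2) ✓  2049: Sun (+1)  2050: Mon (+1)  2051: Tue (+1)  2052: Thu (+2)
  2053: Fri (+1)  2054: Sat (+1) ✓  2055: Sun (+1)  2056: Tue (+2)
Saturday years: 2020, 2026, 2037, 2043, 2048, 2054 — 6 in total.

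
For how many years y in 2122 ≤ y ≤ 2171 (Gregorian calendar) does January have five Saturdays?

January has 31 days; it has five Saturdays when Saturday falls among the first (month-length − 28) days — i.e. when January 1 is one of Saturday/Friday/Thursday.
January 1 by year: 2122:Thu✓ 2123:Fri✓ 2124:Sat✓ 2125:Mon 2126:Tue 2127:Wed 2128:Thu✓ 2129:Sat✓ 2130:Sun 2131:Mon 2132:Tue 2133:Thu✓ 2134:Fri✓ 2135:Sat✓ 2136:Sun …(20 more)… 2157:Sat✓ 2158:Sun 2159:Mon 2160:Tue 2161:Thu✓ 2162:Fri✓ 2163:Sat✓ 2164:Sun 2165:Tue 2166:Wed 2167:Thu✓ 2168:Fri✓ 2169:Sun 2170:Mon 2171:Tue
Years with five Saturdays: 2122, 2123, 2124, 2128, 2129, 2133, 2134, 2135, 2139, 2140, 2145, 2146, 2150, 2151, 2152, 2156, 2157, 2161, 2162, 2163, 2167, 2168 → 22.

22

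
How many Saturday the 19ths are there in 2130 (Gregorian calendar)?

Check the 19th of each month of 2130: Jan 19: Thu, Feb 19: Sun, Mar 19: Sun, Apr 19: Wed, May 19: Fri, Jun 19: Mon, Jul 19: Wed, Aug 19: Sat, Sep 19: Tue, Oct 19: Thu, Nov 19: Sun, Dec 19: Tue.
Saturday occurs in August — 1 month.

1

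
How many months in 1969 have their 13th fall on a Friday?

Check the 13th of each month of 1969: Jan 13: Mon, Feb 13: Thu, Mar 13: Thu, Apr 13: Sun, May 13: Tue, Jun 13: Fri, Jul 13: Sun, Aug 13: Wed, Sep 13: Sat, Oct 13: Mon, Nov 13: Thu, Dec 13: Sat.
Friday occurs in June — 1 month.

1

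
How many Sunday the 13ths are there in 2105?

2

Check the 13th of each month of 2105: Jan 13: Tue, Feb 13: Fri, Mar 13: Fri, Apr 13: Mon, May 13: Wed, Jun 13: Sat, Jul 13: Mon, Aug 13: Thu, Sep 13: Sun, Oct 13: Tue, Nov 13: Fri, Dec 13: Sun.
Sunday occurs in September, December — 2 months.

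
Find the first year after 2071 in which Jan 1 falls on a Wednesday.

2076

Jan 1 advances by 2 weekdays after a leap year and by 1 after a common year.
2071: Jan 1 is Thursday.
2072: Friday (leap)
2073: Sunday
2074: Monday
2075: Tuesday
2076: Wednesday (leap)
2076 begins on a Wednesday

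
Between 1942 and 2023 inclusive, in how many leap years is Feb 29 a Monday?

Leap years in 1942–2023: 20 of them.
Feb 29 weekday advances by 5 (mod 7) from one leap year to the next four years later (or differs when a century non-leap intervenes).
Leap-day weekdays: 1944:Tue 1948:Sun 1952:Fri 1956:Wed 1960:Mon✓ 1964:Sat 1968:Thu 1972:Tue 1976:Sun 1980:Fri 1984:Wed 1988:Mon✓ 1992:Sat 1996:Thu 2000:Tue 2004:Sun 2008:Fri 2012:Wed 2016:Mon✓ 2020:Sat
Monday: 1960, 1988, 2016 → 3.

3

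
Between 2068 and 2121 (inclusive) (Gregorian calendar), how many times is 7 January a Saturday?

9

Track 7 January's weekday year by year (advancing +1, or +2 across a Feb 29):
  2068: Sat ✓  2069: Mon (+2)  2070: Tue (+1)  2071: Wed (+1)  2072: Thu (+1)
  2073: Sat (+2) ✓  2074: Sun (+1)  2075: Mon (+1)  2076: Tue (+1)  2077: Thu (+2)
  2078: Fri (+1)  2079: Sat (+1) ✓  2080: Sun (+1)  2081: Tue (+2)  … (26 more years) …
  2108: Sat (+1) ✓  2109: Mon (+2)  2110: Tue (+1)  2111: Wed (+1)  2112: Thu (+1)
  2113: Sat (+2) ✓  2114: Sun (+1)  2115: Mon (+1)  2116: Tue (+1)  2117: Thu (+2)
  2118: Fri (+1)  2119: Sat (+1) ✓  2120: Sun (+1)  2121: Tue (+2)
Saturday years: 2068, 2073, 2079, 2090, 2096, 2102, 2108, 2113, 2119 — 9 in total.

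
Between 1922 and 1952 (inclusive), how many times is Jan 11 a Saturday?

Track Jan 11's weekday year by year (advancing +1, or +2 across a Feb 29):
  1922: Wed  1923: Thu (+1)  1924: Fri (+1)  1925: Sun (+2)  1926: Mon (+1)
  1927: Tue (+1)  1928: Wed (+1)  1929: Fri (+2)  1930: Sat (+1) ✓  1931: Sun (+1)
  1932: Mon (+1)  1933: Wed (+2)  1934: Thu (+1)  1935: Fri (+1)  … (3 more years) …
  1939: Wed (+1)  1940: Thu (+1)  1941: Sat (+2) ✓  1942: Sun (+1)  1943: Mon (+1)
  1944: Tue (+1)  1945: Thu (+2)  1946: Fri (+1)  1947: Sat (+1) ✓  1948: Sun (+1)
  1949: Tue (+2)  1950: Wed (+1)  1951: Thu (+1)  1952: Fri (+1)
Saturday years: 1930, 1936, 1941, 1947 — 4 in total.

4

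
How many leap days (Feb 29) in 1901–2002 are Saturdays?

4

Leap years in 1901–2002: 25 of them.
Feb 29 weekday advances by 5 (mod 7) from one leap year to the next four years later (or differs when a century non-leap intervenes).
Leap-day weekdays: 1904:Mon 1908:Sat✓ 1912:Thu 1916:Tue 1920:Sun 1924:Fri 1928:Wed 1932:Mon 1936:Sat✓ 1940:Thu 1944:Tue 1948:Sun 1952:Fri 1956:Wed 1960:Mon 1964:Sat✓ 1968:Thu 1972:Tue 1976:Sun 1980:Fri 1984:Wed 1988:Mon 1992:Sat✓ 1996:Thu 2000:Tue
Saturday: 1908, 1936, 1964, 1992 → 4.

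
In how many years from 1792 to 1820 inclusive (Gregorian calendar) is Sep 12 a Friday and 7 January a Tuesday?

4

Check each year's weekday for Sep 12 and 7 January:
  1792: Wed/Sat  1793: Thu/Mon  1794: Fri/Tue ✓  1795: Sat/Wed  1796: Mon/Thu  1797: Tue/Sat  1798: Wed/Sun  1799: Thu/Mon  1800: Fri/Tue ✓  1801: Sat/Wed  1802: Sun/Thu  1803: Mon/Fri  1804: Wed/Sat  1805: Thu/Mon  1806: Fri/Tue ✓  1807: Sat/Wed  1808: Mon/Thu  1809: Tue/Sat  1810: Wed/Sun  1811: Thu/Mon  1812: Sat/Tue  1813: Sun/Thu  1814: Mon/Fri  1815: Tue/Sat  1816: Thu/Sun  1817: Fri/Tue ✓  1818: Sat/Wed  1819: Sun/Thu  1820: Tue/Fri
Both conditions hold in: 1794, 1800, 1806, 1817 — 4.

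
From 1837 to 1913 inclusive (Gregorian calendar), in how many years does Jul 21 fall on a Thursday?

Track Jul 21's weekday year by year (advancing +1, or +2 across a Feb 29):
  1837: Fri  1838: Sat (+1)  1839: Sun (+1)  1840: Tue (+2)  1841: Wed (+1)
  1842: Thu (+1) ✓  1843: Fri (+1)  1844: Sun (+2)  1845: Mon (+1)  1846: Tue (+1)
  1847: Wed (+1)  1848: Fri (+2)  1849: Sat (+1)  1850: Sun (+1)  … (49 more years) …
  1900: Sat (+1)  1901: Sun (+1)  1902: Mon (+1)  1903: Tue (+1)  1904: Thu (+2) ✓
  1905: Fri (+1)  1906: Sat (+1)  1907: Sun (+1)  1908: Tue (+2)  1909: Wed (+1)
  1910: Thu (+1) ✓  1911: Fri (+1)  1912: Sun (+2)  1913: Mon (+1)
Thursday years: 1842, 1853, 1859, 1864, 1870, 1881, 1887, 1892, 1898, 1904, 1910 — 11 in total.

11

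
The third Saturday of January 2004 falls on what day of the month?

January 1, 2004 is a Thursday, so the first Saturday is the 3rd.
The third Saturday is 3 + 14 = 17.

17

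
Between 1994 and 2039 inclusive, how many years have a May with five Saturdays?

May has 31 days; it has five Saturdays when Saturday falls among the first (month-length − 28) days — i.e. when May 1 is one of Saturday/Friday/Thursday.
May 1 by year: 1994:Sun 1995:Mon 1996:Wed 1997:Thu✓ 1998:Fri✓ 1999:Sat✓ 2000:Mon 2001:Tue 2002:Wed 2003:Thu✓ 2004:Sat✓ 2005:Sun 2006:Mon 2007:Tue 2008:Thu✓ …(16 more)… 2025:Thu✓ 2026:Fri✓ 2027:Sat✓ 2028:Mon 2029:Tue 2030:Wed 2031:Thu✓ 2032:Sat✓ 2033:Sun 2034:Mon 2035:Tue 2036:Thu✓ 2037:Fri✓ 2038:Sat✓ 2039:Sun
Years with five Saturdays: 1997, 1998, 1999, 2003, 2004, 2008, 2009, 2010, 2014, 2015, 2020, 2021, 2025, 2026, 2027, 2031, 2032, 2036, 2037, 2038 → 20.

20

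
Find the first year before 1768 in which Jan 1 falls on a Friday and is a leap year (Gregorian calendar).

1740

Jan 1 advances by 2 weekdays after a leap year and by 1 after a common year.
1768: Jan 1 is Friday (leap).
1767: Thursday
1766: Wednesday
1765: Tuesday
1764: Sunday (leap)
1763: Saturday
1762: Friday
1761: Thursday
1760: Tuesday (leap)
1759: Monday
1758: Sunday
1757: Saturday
1756: Thursday (leap)
1755: Wednesday
1754: Tuesday
1753: Monday
1752: Saturday (leap)
1751: Friday
1750: Thursday
1749: Wednesday
1748: Monday (leap)
1747: Sunday
1746: Saturday
1745: Friday
1744: Wednesday (leap)
1743: Tuesday
1742: Monday
1741: Sunday
1740: Friday (leap)
1740 begins on a Friday and is a leap year.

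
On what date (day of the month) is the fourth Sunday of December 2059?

December 1, 2059 is a Monday, so the first Sunday is the 7th.
The fourth Sunday is 7 + 21 = 28.

28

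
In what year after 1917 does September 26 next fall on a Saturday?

1925

From one year to the next, a fixed date's weekday advances by 1, or by 2 when a Feb 29 lies between the two dates.
1917: September 26 is Wednesday.
1918: Thursday (+1)
1919: Friday (+1)
1920: Sunday (+2)
1921: Monday (+1)
1922: Tuesday (+1)
1923: Wednesday (+1)
1924: Friday (+2)
1925: Saturday (+1)
September 26 falls on a Saturday in 1925.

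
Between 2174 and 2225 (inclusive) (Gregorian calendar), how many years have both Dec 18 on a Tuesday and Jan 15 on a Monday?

5

Check each year's weekday for Dec 18 and Jan 15:
  2174: Sun/Sat  2175: Mon/Sun  2176: Wed/Mon  2177: Thu/Wed  2178: Fri/Thu  2179: Sat/Fri  2180: Mon/Sat  2181: Tue/Mon ✓  2182: Wed/Tue  2183: Thu/Wed  2184: Sat/Thu  2185: Sun/Sat  2186: Mon/Sun  2187: Tue/Mon ✓  …(24 more)…  2212: Fri/Wed  2213: Sat/Fri  2214: Sun/Sat  2215: Mon/Sun  2216: Wed/Mon  2217: Thu/Wed  2218: Fri/Thu  2219: Sat/Fri  2220: Mon/Sat  2221: Tue/Mon ✓  2222: Wed/Tue  2223: Thu/Wed  2224: Sat/Thu  2225: Sun/Sat
Both conditions hold in: 2181, 2187, 2198, 2210, 2221 — 5.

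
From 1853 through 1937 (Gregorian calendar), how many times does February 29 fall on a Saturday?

4

Leap years in 1853–1937: 20 of them.
Feb 29 weekday advances by 5 (mod 7) from one leap year to the next four years later (or differs when a century non-leap intervenes).
Leap-day weekdays: 1856:Fri 1860:Wed 1864:Mon 1868:Sat✓ 1872:Thu 1876:Tue 1880:Sun 1884:Fri 1888:Wed 1892:Mon 1896:Sat✓ 1904:Mon 1908:Sat✓ 1912:Thu 1916:Tue 1920:Sun 1924:Fri 1928:Wed 1932:Mon 1936:Sat✓
Saturday: 1868, 1896, 1908, 1936 → 4.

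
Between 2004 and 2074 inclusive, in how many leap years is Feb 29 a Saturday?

2

Leap years in 2004–2074: 18 of them.
Feb 29 weekday advances by 5 (mod 7) from one leap year to the next four years later (or differs when a century non-leap intervenes).
Leap-day weekdays: 2004:Sun 2008:Fri 2012:Wed 2016:Mon 2020:Sat✓ 2024:Thu 2028:Tue 2032:Sun 2036:Fri 2040:Wed 2044:Mon 2048:Sat✓ 2052:Thu 2056:Tue 2060:Sun 2064:Fri 2068:Wed 2072:Mon
Saturday: 2020, 2048 → 2.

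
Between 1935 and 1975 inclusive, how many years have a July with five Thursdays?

July has 31 days; it has five Thursdays when Thursday falls among the first (month-length − 28) days — i.e. when July 1 is one of Thursday/Wednesday/Tuesday.
July 1 by year: 1935:Mon 1936:Wed✓ 1937:Thu✓ 1938:Fri 1939:Sat 1940:Mon 1941:Tue✓ 1942:Wed✓ 1943:Thu✓ 1944:Sat 1945:Sun 1946:Mon 1947:Tue✓ 1948:Thu✓ 1949:Fri …(11 more)… 1961:Sat 1962:Sun 1963:Mon 1964:Wed✓ 1965:Thu✓ 1966:Fri 1967:Sat 1968:Mon 1969:Tue✓ 1970:Wed✓ 1971:Thu✓ 1972:Sat 1973:Sun 1974:Mon 1975:Tue✓
Years with five Thursdays: 1936, 1937, 1941, 1942, 1943, 1947, 1948, 1952, 1953, 1954, 1958, 1959, 1964, 1965, 1969, 1970, 1971, 1975 → 18.

18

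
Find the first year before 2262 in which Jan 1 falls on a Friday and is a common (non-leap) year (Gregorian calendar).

2258

Jan 1 advances by 2 weekdays after a leap year and by 1 after a common year.
2262: Jan 1 is Wednesday.
2261: Tuesday
2260: Sunday (leap)
2259: Saturday
2258: Friday
2258 begins on a Friday and is a common year.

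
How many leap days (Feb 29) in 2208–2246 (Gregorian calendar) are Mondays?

2

Leap years in 2208–2246: 10 of them.
Feb 29 weekday advances by 5 (mod 7) from one leap year to the next four years later (or differs when a century non-leap intervenes).
Leap-day weekdays: 2208:Mon✓ 2212:Sat 2216:Thu 2220:Tue 2224:Sun 2228:Fri 2232:Wed 2236:Mon✓ 2240:Sat 2244:Thu
Monday: 2208, 2236 → 2.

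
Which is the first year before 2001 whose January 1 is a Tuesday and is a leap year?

Jan 1 advances by 2 weekdays after a leap year and by 1 after a common year.
2001: Jan 1 is Monday.
2000: Saturday (leap)
1999: Friday
1998: Thursday
1997: Wednesday
1996: Monday (leap)
1995: Sunday
1994: Saturday
1993: Friday
1992: Wednesday (leap)
1991: Tuesday
1990: Monday
1989: Sunday
1988: Friday (leap)
1987: Thursday
1986: Wednesday
1985: Tuesday
1984: Sunday (leap)
1983: Saturday
1982: Friday
1981: Thursday
1980: Tuesday (leap)
1980 begins on a Tuesday and is a leap year.

1980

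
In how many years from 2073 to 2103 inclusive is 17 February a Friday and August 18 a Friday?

Check each year's weekday for 17 February and August 18:
  2073: Fri/Fri ✓  2074: Sat/Sat  2075: Sun/Sun  2076: Mon/Tue  2077: Wed/Wed  2078: Thu/Thu  2079: Fri/Fri ✓  2080: Sat/Sun  2081: Mon/Mon  2082: Tue/Tue  2083: Wed/Wed  2084: Thu/Fri  2085: Sat/Sat  2086: Sun/Sun  …(3 more)…  2090: Fri/Fri ✓  2091: Sat/Sat  2092: Sun/Mon  2093: Tue/Tue  2094: Wed/Wed  2095: Thu/Thu  2096: Fri/Sat  2097: Sun/Sun  2098: Mon/Mon  2099: Tue/Tue  2100: Wed/Wed  2101: Thu/Thu  2102: Fri/Fri ✓  2103: Sat/Sat
Both conditions hold in: 2073, 2079, 2090, 2102 — 4.

4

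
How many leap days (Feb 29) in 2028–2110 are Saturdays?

2

Leap years in 2028–2110: 20 of them.
Feb 29 weekday advances by 5 (mod 7) from one leap year to the next four years later (or differs when a century non-leap intervenes).
Leap-day weekdays: 2028:Tue 2032:Sun 2036:Fri 2040:Wed 2044:Mon 2048:Sat✓ 2052:Thu 2056:Tue 2060:Sun 2064:Fri 2068:Wed 2072:Mon 2076:Sat✓ 2080:Thu 2084:Tue 2088:Sun 2092:Fri 2096:Wed 2104:Fri 2108:Wed
Saturday: 2048, 2076 → 2.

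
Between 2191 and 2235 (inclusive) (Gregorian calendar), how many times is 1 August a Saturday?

7

Track 1 August's weekday year by year (advancing +1, or +2 across a Feb 29):
  2191: Mon  2192: Wed (+2)  2193: Thu (+1)  2194: Fri (+1)  2195: Sat (+1) ✓
  2196: Mon (+2)  2197: Tue (+1)  2198: Wed (+1)  2199: Thu (+1)  2200: Fri (+1)
  2201: Sat (+1) ✓  2202: Sun (+1)  2203: Mon (+1)  2204: Wed (+2)  … (17 more years) …
  2222: Thu (+1)  2223: Fri (+1)  2224: Sun (+2)  2225: Mon (+1)  2226: Tue (+1)
  2227: Wed (+1)  2228: Fri (+2)  2229: Sat (+1) ✓  2230: Sun (+1)  2231: Mon (+1)
  2232: Wed (+2)  2233: Thu (+1)  2234: Fri (+1)  2235: Sat (+1) ✓
Saturday years: 2195, 2201, 2207, 2212, 2218, 2229, 2235 — 7 in total.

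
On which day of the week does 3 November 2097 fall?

Sunday

January 1, 2097 is a Tuesday.
November 3 is day 307 of the year, i.e. 306 days after Jan 1.
306 mod 7 = 5, so advance 5 weekdays from Tuesday: Sunday.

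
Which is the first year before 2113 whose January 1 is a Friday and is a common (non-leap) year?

Jan 1 advances by 2 weekdays after a leap year and by 1 after a common year.
2113: Jan 1 is Sunday.
2112: Friday (leap)
2111: Thursday
2110: Wednesday
2109: Tuesday
2108: Sunday (leap)
2107: Saturday
2106: Friday
2106 begins on a Friday and is a common year.

2106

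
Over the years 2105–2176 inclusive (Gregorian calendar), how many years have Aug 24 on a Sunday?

Track Aug 24's weekday year by year (advancing +1, or +2 across a Feb 29):
  2105: Mon  2106: Tue (+1)  2107: Wed (+1)  2108: Fri (+2)  2109: Sat (+1)
  2110: Sun (+1) ✓  2111: Mon (+1)  2112: Wed (+2)  2113: Thu (+1)  2114: Fri (+1)
  2115: Sat (+1)  2116: Mon (+2)  2117: Tue (+1)  2118: Wed (+1)  … (44 more years) …
  2163: Wed (+1)  2164: Fri (+2)  2165: Sat (+1)  2166: Sun (+1) ✓  2167: Mon (+1)
  2168: Wed (+2)  2169: Thu (+1)  2170: Fri (+1)  2171: Sat (+1)  2172: Mon (+2)
  2173: Tue (+1)  2174: Wed (+1)  2175: Thu (+1)  2176: Sat (+2)
Sunday years: 2110, 2121, 2127, 2132, 2138, 2149, 2155, 2160, 2166 — 9 in total.

9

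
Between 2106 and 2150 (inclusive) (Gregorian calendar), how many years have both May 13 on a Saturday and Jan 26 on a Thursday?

Check each year's weekday for May 13 and Jan 26:
  2106: Thu/Tue  2107: Fri/Wed  2108: Sun/Thu  2109: Mon/Sat  2110: Tue/Sun  2111: Wed/Mon  2112: Fri/Tue  2113: Sat/Thu ✓  2114: Sun/Fri  2115: Mon/Sat  2116: Wed/Sun  2117: Thu/Tue  2118: Fri/Wed  2119: Sat/Thu ✓  …(17 more)…  2137: Mon/Sat  2138: Tue/Sun  2139: Wed/Mon  2140: Fri/Tue  2141: Sat/Thu ✓  2142: Sun/Fri  2143: Mon/Sat  2144: Wed/Sun  2145: Thu/Tue  2146: Fri/Wed  2147: Sat/Thu ✓  2148: Mon/Fri  2149: Tue/Sun  2150: Wed/Mon
Both conditions hold in: 2113, 2119, 2130, 2141, 2147 — 5.

5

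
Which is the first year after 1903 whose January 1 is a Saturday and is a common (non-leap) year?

Jan 1 advances by 2 weekdays after a leap year and by 1 after a common year.
1903: Jan 1 is Thursday.
1904: Friday (leap)
1905: Sunday
1906: Monday
1907: Tuesday
1908: Wednesday (leap)
1909: Friday
1910: Saturday
1910 begins on a Saturday and is a common year.

1910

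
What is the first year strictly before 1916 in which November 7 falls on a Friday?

From one year to the next, a fixed date's weekday advances by 1, or by 2 when a Feb 29 lies between the two dates.
1916: November 7 is Tuesday.
1915: Sunday (−2)
1914: Saturday (−1)
1913: Friday (−1)
November 7 falls on a Friday in 1913.

1913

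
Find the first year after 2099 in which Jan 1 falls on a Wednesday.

2110

Jan 1 advances by 2 weekdays after a leap year and by 1 after a common year.
2099: Jan 1 is Thursday.
2100: Friday
2101: Saturday
2102: Sunday
2103: Monday
2104: Tuesday (leap)
2105: Thursday
2106: Friday
2107: Saturday
2108: Sunday (leap)
2109: Tuesday
2110: Wednesday
2110 begins on a Wednesday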